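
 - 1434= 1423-2857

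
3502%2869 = 633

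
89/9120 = 89/9120 = 0.01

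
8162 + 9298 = 17460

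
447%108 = 15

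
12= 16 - 4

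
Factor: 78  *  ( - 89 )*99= - 2^1 * 3^3*11^1*13^1*89^1 = - 687258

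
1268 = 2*634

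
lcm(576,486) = 15552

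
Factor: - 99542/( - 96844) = 701/682=2^(- 1 )*11^(  -  1 ) *31^(  -  1 )*701^1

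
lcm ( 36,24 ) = 72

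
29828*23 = 686044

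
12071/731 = 12071/731 = 16.51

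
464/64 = 7 + 1/4 = 7.25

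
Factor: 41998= 2^1 * 11^1 * 23^1 * 83^1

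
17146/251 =68 + 78/251  =  68.31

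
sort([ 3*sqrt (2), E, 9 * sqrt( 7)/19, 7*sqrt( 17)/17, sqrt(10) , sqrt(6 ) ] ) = [ 9*sqrt ( 7)/19,7*sqrt(17)/17,sqrt(6),E , sqrt(10) , 3*sqrt ( 2 )] 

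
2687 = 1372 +1315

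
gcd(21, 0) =21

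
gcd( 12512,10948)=1564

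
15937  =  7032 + 8905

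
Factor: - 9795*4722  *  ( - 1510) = 2^2*3^2*5^2*151^1*653^1*787^1 = 69840504900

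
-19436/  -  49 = 19436/49 = 396.65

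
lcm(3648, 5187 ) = 331968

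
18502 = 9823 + 8679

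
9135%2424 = 1863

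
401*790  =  316790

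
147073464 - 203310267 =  - 56236803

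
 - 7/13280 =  - 7/13280 = -  0.00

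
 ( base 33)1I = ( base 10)51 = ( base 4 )303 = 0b110011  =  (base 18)2F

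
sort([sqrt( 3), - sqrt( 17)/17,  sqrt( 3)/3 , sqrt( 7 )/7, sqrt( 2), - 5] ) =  [ - 5, - sqrt(17)/17,sqrt( 7 )/7 , sqrt ( 3) /3,sqrt( 2),sqrt(3)] 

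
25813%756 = 109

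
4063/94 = 4063/94 = 43.22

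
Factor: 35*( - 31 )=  - 5^1*7^1*31^1 = - 1085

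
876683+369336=1246019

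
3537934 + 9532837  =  13070771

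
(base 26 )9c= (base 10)246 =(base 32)7m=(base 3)100010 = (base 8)366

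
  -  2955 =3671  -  6626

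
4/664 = 1/166 = 0.01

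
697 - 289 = 408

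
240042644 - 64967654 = 175074990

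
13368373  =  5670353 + 7698020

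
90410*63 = 5695830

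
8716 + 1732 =10448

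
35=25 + 10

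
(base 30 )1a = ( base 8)50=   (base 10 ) 40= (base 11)37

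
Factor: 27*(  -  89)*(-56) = 134568 = 2^3*3^3*7^1*89^1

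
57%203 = 57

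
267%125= 17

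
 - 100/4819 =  -1 + 4719/4819 = -0.02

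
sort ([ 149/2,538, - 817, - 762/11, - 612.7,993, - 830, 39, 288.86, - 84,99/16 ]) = [ - 830, - 817, - 612.7 , - 84, - 762/11, 99/16,39,149/2,288.86,538, 993]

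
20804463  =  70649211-49844748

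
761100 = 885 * 860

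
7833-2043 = 5790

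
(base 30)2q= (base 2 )1010110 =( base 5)321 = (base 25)3B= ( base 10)86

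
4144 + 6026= 10170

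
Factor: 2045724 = 2^2 * 3^1*227^1 * 751^1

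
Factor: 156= 2^2 * 3^1*13^1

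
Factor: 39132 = 2^2 * 3^2*1087^1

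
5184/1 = 5184 = 5184.00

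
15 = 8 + 7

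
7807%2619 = 2569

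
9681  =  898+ 8783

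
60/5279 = 60/5279 = 0.01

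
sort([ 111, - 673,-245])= [ - 673, - 245, 111]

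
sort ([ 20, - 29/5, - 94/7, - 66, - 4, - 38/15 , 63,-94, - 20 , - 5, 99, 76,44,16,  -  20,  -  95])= [ - 95, - 94,  -  66, - 20, - 20, - 94/7,-29/5, - 5, - 4, - 38/15, 16,20, 44,63, 76, 99]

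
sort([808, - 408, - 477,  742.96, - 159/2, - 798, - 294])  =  [-798, - 477,-408,-294, - 159/2,742.96, 808 ]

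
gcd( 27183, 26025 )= 3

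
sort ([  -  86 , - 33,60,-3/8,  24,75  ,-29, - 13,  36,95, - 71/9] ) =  [-86, - 33, - 29, - 13,-71/9, - 3/8,24,36,60,  75,95]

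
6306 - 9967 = -3661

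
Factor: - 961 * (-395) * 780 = 2^2*3^1*5^2*  13^1 * 31^2*79^1 = 296084100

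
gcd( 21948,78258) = 6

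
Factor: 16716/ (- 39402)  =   -14/33 = - 2^1 * 3^(  -  1) * 7^1*11^(-1 )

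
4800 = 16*300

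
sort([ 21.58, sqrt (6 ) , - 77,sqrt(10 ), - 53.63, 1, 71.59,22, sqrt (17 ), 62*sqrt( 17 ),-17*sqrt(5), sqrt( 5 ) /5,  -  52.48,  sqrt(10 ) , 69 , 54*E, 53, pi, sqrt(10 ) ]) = [ - 77, - 53.63, - 52.48, -17*sqrt( 5), sqrt (5 ) /5, 1 , sqrt(6), pi,sqrt (10 ), sqrt(10), sqrt(10) , sqrt( 17 ), 21.58,22,53, 69,71.59, 54*E, 62 *sqrt(17 ) ]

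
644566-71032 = 573534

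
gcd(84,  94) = 2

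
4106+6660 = 10766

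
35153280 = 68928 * 510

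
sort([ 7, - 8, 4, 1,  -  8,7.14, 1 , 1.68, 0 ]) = [  -  8,-8,0, 1, 1,  1.68, 4, 7 , 7.14 ] 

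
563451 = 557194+6257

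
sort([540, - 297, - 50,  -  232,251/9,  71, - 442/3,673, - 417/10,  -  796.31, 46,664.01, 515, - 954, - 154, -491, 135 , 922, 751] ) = [ - 954,-796.31, - 491, - 297, - 232, - 154,-442/3,-50, -417/10,251/9, 46, 71, 135, 515,540,  664.01, 673,  751, 922]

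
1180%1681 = 1180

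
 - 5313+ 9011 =3698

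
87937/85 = 1034 + 47/85 = 1034.55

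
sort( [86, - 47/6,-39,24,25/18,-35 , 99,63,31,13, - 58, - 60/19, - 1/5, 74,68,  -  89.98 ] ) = [ - 89.98,-58, - 39, - 35, - 47/6, - 60/19, - 1/5,25/18,13, 24,31,63,68, 74, 86,99]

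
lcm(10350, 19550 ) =175950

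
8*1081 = 8648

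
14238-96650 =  - 82412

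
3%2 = 1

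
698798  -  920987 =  - 222189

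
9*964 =8676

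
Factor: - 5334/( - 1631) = 2^1 * 3^1*127^1 * 233^( - 1 ) =762/233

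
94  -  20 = 74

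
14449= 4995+9454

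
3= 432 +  -429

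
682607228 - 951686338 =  - 269079110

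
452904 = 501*904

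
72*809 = 58248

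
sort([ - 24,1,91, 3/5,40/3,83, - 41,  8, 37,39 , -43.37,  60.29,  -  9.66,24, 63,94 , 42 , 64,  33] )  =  [ - 43.37, - 41, - 24, - 9.66,3/5,1,  8,40/3, 24,  33,37,39, 42,60.29,63,64,83,91,94 ]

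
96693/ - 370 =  - 262 +247/370 = -261.33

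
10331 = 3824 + 6507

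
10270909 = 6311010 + 3959899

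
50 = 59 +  - 9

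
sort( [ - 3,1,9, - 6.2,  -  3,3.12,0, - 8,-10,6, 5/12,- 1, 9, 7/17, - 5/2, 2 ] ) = [ - 10,-8,  -  6.2, - 3, - 3,  -  5/2,-1 , 0,7/17 , 5/12,1,2,3.12,6, 9, 9 ]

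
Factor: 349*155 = 54095 = 5^1*31^1*349^1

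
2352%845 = 662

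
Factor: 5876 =2^2*13^1*113^1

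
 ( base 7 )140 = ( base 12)65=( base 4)1031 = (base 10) 77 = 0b1001101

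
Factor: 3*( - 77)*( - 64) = 2^6*3^1*7^1*11^1 = 14784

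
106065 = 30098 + 75967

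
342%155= 32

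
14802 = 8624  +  6178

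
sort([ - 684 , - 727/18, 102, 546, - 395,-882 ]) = [ - 882, - 684, - 395, - 727/18, 102,546]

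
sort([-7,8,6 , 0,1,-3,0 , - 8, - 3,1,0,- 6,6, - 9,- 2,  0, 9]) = [-9,  -  8, - 7,-6,-3, - 3,  -  2, 0,0,0, 0, 1,1, 6,6, 8, 9]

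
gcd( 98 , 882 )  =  98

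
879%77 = 32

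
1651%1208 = 443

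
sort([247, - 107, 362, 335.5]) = [  -  107,247,335.5,  362 ]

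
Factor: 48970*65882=2^2 * 5^1 *59^1*83^1*32941^1 = 3226241540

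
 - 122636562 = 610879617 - 733516179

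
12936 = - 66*( - 196)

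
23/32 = 23/32 = 0.72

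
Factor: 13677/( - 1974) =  -2^( - 1 )* 7^( - 1)*97^1 = -  97/14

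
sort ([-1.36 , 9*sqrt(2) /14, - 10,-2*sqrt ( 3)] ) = [-10, - 2 * sqrt(3), - 1.36,9*sqrt( 2)/14]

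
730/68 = 365/34 =10.74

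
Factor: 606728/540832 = 75841/67604 = 2^( - 2)* 149^1 * 509^1*16901^( - 1 ) 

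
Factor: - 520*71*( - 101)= 2^3 * 5^1*13^1*71^1*101^1 = 3728920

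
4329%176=105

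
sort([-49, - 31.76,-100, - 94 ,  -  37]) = [ - 100,-94, - 49,  -  37, - 31.76]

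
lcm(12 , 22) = 132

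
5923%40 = 3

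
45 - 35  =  10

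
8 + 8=16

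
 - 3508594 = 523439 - 4032033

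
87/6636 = 29/2212 = 0.01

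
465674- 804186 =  - 338512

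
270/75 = 18/5 = 3.60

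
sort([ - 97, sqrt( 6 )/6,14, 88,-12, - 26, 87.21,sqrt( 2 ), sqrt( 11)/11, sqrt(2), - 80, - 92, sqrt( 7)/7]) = [ -97,- 92, -80, - 26, -12,sqrt(11) /11, sqrt( 7 ) /7,sqrt( 6) /6, sqrt (2 ) , sqrt(2), 14, 87.21,88]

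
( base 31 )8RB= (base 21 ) j7a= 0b10000101011000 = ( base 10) 8536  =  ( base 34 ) 7D2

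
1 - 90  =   - 89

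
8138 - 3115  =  5023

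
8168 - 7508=660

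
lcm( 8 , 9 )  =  72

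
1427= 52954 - 51527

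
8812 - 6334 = 2478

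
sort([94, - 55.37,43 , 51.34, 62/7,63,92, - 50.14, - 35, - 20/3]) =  [-55.37, - 50.14 , - 35, - 20/3,62/7, 43,51.34 , 63,92 , 94] 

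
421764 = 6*70294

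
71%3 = 2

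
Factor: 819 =3^2*7^1 * 13^1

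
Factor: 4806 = 2^1*3^3* 89^1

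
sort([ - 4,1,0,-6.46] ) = [ - 6.46, - 4, 0, 1] 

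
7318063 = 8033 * 911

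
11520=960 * 12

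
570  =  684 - 114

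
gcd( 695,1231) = 1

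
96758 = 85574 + 11184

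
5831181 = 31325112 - 25493931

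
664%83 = 0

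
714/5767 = 714/5767 =0.12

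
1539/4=1539/4 = 384.75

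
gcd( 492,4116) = 12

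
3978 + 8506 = 12484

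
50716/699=50716/699 = 72.56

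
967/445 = 967/445=   2.17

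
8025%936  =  537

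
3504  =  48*73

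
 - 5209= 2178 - 7387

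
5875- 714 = 5161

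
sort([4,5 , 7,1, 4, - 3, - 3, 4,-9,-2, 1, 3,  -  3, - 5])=[ - 9,  -  5,  -  3, - 3,- 3, - 2, 1, 1, 3, 4, 4, 4,  5, 7 ]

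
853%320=213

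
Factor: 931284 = 2^2 * 3^3*8623^1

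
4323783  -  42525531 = - 38201748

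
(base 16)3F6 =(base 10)1014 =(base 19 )2f7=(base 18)326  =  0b1111110110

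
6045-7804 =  - 1759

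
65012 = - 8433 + 73445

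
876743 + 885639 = 1762382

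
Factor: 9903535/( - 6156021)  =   - 3^( - 1)*5^1*163^(-1)* 12589^(-1)*1980707^1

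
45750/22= 2079 + 6/11 = 2079.55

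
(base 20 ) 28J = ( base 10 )979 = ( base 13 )5a4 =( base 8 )1723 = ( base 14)4dd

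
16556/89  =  186 +2/89 = 186.02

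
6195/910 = 177/26 = 6.81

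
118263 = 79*1497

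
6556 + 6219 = 12775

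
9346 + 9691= 19037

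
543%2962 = 543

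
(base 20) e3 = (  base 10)283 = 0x11B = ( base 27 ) AD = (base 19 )EH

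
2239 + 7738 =9977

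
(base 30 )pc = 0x2fa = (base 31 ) OI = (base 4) 23322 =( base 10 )762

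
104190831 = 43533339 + 60657492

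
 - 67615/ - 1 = 67615/1 = 67615.00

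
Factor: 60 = 2^2 * 3^1*5^1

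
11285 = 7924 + 3361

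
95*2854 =271130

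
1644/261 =548/87 = 6.30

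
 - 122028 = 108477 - 230505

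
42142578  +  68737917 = 110880495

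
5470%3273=2197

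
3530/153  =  3530/153 =23.07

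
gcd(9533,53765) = 1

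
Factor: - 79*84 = - 2^2*3^1*7^1 *79^1 = - 6636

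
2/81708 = 1/40854=0.00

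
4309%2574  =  1735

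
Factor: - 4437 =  - 3^2*17^1* 29^1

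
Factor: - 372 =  - 2^2 * 3^1 * 31^1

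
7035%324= 231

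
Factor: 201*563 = 113163 = 3^1*67^1 * 563^1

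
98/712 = 49/356 = 0.14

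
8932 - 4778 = 4154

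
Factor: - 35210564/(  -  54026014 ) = 2^1*7^ ( - 1)*29^(- 1)*2657^1*3313^1 * 133069^( - 1) = 17605282/27013007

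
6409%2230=1949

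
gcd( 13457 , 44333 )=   1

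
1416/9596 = 354/2399 = 0.15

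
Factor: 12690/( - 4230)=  - 3^1  =  - 3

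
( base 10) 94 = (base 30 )34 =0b1011110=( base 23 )42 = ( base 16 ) 5E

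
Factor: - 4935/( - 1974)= 5/2 =2^( - 1 )*5^1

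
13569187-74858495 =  - 61289308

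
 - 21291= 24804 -46095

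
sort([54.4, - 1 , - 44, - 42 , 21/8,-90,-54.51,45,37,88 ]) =[ - 90, - 54.51,-44,  -  42, - 1,  21/8, 37, 45,54.4,88]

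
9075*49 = 444675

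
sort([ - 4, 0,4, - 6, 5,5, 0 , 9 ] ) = [-6, - 4, 0, 0,  4, 5 , 5,9]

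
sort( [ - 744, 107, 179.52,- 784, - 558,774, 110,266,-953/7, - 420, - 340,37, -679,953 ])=[ - 784, - 744,-679, - 558,  -  420, - 340, - 953/7 , 37,  107,110 , 179.52,266 , 774,953 ]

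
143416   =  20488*7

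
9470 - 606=8864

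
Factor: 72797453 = 29^1*1049^1*2393^1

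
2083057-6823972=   -  4740915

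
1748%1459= 289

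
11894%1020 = 674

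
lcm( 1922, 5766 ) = 5766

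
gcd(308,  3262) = 14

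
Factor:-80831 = - 80831^1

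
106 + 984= 1090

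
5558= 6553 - 995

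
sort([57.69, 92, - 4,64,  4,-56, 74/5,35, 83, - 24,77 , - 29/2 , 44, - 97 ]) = [ - 97 , - 56, -24, - 29/2, -4, 4 , 74/5, 35 , 44, 57.69,64, 77, 83, 92]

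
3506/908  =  3+391/454 = 3.86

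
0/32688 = 0 = 0.00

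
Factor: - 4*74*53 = -2^3*37^1*53^1  =  - 15688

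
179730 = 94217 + 85513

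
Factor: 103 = 103^1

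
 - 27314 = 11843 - 39157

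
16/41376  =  1/2586 = 0.00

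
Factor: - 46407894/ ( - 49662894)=13^1*  47^1*12659^1*8277149^( - 1)= 7734649/8277149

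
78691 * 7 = 550837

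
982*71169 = 69887958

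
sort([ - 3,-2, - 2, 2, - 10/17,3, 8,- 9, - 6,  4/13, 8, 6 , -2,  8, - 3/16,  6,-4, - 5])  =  [ - 9 , - 6 , - 5,- 4, - 3, - 2,  -  2,  -  2, - 10/17, - 3/16, 4/13, 2,  3,6, 6, 8,8,8]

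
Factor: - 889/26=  - 2^( - 1) *7^1*13^( - 1)*127^1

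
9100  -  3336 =5764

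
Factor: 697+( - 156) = 541^1 =541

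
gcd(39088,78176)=39088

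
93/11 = 93/11 = 8.45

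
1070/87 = 12 + 26/87 = 12.30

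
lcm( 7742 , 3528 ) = 278712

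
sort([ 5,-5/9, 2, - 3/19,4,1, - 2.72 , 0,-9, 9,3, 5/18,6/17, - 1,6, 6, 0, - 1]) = [ - 9, -2.72,-1,-1, - 5/9 , - 3/19, 0, 0, 5/18, 6/17, 1,2 , 3, 4, 5,6, 6,9 ] 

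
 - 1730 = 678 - 2408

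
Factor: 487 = 487^1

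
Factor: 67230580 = 2^2*5^1*17^1*79^1*2503^1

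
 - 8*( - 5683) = 45464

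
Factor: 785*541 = 424685 = 5^1*157^1*541^1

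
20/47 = 20/47 = 0.43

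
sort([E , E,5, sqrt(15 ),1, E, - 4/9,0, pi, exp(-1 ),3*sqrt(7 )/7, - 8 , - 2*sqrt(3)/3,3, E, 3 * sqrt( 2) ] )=[ - 8, - 2*sqrt( 3 )/3, - 4/9,0,exp( - 1),1,3 * sqrt(7 )/7, E, E,E,  E,3,pi,  sqrt(15),3 * sqrt(2 ), 5] 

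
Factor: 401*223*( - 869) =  - 77708587 = - 11^1*79^1* 223^1*401^1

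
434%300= 134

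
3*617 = 1851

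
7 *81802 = 572614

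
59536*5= 297680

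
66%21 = 3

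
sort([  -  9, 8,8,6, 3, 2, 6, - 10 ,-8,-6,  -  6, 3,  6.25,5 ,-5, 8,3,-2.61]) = [ - 10, - 9 ,-8,- 6 , - 6 ,-5, - 2.61,2, 3, 3,3,5, 6, 6, 6.25, 8,8, 8 ]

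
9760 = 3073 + 6687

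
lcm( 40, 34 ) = 680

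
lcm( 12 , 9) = 36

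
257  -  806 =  - 549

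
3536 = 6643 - 3107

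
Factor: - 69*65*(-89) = 399165 =3^1*5^1 *13^1*23^1*89^1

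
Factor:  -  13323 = - 3^1*4441^1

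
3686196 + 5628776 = 9314972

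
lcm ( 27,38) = 1026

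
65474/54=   1212 + 13/27 = 1212.48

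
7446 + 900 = 8346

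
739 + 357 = 1096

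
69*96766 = 6676854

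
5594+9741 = 15335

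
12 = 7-  -  5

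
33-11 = 22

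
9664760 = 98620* 98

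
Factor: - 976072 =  - 2^3*17^1*7177^1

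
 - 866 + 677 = - 189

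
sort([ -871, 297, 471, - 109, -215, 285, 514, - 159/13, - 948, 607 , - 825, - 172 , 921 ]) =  [ - 948,- 871,  -  825, - 215,  -  172, -109 , - 159/13 , 285,297, 471, 514, 607, 921 ] 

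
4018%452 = 402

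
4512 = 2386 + 2126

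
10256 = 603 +9653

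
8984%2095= 604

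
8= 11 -3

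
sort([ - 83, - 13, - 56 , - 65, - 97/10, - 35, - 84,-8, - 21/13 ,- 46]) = [-84,  -  83, - 65, - 56, - 46, - 35 , - 13, -97/10, - 8,-21/13] 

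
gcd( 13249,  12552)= 1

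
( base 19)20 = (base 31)17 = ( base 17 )24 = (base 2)100110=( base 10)38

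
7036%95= 6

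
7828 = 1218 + 6610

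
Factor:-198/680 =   -  99/340 = - 2^ ( - 2 )*3^2*5^(-1)*11^1 *17^( - 1)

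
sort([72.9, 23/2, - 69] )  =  [ - 69,23/2, 72.9]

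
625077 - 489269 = 135808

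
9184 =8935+249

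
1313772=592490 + 721282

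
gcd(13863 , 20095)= 1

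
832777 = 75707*11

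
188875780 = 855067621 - 666191841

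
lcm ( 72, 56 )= 504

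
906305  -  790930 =115375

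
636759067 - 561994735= 74764332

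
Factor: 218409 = 3^1 *47^1*1549^1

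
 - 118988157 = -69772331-49215826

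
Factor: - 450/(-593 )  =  2^1*3^2 * 5^2 *593^(- 1)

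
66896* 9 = 602064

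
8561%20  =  1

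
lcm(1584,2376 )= 4752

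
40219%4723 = 2435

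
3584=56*64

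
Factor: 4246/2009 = 2^1 * 7^( - 2)*11^1*41^ ( - 1 ) * 193^1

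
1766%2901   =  1766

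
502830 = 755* 666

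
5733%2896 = 2837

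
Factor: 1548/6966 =2^1*3^( - 2) = 2/9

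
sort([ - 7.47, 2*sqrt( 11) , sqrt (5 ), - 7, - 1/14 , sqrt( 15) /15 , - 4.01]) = [ - 7.47, - 7, - 4.01, - 1/14, sqrt (15)/15, sqrt (5 ), 2*sqrt( 11)] 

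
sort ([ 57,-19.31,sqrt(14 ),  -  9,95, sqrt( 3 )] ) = [ - 19.31, - 9,sqrt (3),sqrt( 14 ),  57, 95 ] 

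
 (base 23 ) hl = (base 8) 634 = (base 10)412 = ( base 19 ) 12D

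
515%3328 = 515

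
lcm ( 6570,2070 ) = 151110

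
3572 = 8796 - 5224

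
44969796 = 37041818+7927978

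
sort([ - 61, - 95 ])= [ - 95, - 61] 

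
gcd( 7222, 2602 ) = 2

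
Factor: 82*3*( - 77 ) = -2^1*3^1  *7^1*11^1*41^1 = - 18942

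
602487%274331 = 53825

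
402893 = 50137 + 352756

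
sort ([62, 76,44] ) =[44,62,76] 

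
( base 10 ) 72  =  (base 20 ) 3c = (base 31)2A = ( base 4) 1020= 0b1001000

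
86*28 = 2408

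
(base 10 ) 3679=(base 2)111001011111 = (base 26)5BD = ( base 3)12001021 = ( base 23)6LM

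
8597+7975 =16572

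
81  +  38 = 119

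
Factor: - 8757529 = -11^1*796139^1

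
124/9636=31/2409 = 0.01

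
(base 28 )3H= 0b1100101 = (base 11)92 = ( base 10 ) 101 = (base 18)5B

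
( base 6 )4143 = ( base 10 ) 927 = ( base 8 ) 1637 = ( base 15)41c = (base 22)1K3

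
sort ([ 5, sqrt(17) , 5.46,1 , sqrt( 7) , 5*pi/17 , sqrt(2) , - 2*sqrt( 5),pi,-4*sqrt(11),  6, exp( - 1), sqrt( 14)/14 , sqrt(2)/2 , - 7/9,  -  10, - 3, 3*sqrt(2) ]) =[ - 4 * sqrt( 11 ), - 10, - 2*sqrt( 5),-3, - 7/9 , sqrt( 14 ) /14 , exp(-1 ),sqrt(2)/2,5*pi/17,1,sqrt(2), sqrt(7),pi, sqrt(17), 3*sqrt(2 ), 5,5.46, 6 ]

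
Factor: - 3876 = -2^2 * 3^1*17^1*19^1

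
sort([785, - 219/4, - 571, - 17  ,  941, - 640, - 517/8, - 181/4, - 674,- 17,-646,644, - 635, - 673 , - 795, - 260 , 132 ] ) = [-795, - 674 , - 673, - 646, - 640, - 635, - 571, - 260, - 517/8, - 219/4,  -  181/4, - 17,-17, 132, 644, 785, 941]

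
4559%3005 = 1554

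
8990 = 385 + 8605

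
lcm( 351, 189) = 2457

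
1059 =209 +850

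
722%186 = 164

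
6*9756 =58536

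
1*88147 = 88147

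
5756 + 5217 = 10973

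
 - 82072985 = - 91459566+9386581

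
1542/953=1 + 589/953=1.62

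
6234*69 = 430146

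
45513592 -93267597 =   -  47754005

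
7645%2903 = 1839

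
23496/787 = 23496/787 = 29.86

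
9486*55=521730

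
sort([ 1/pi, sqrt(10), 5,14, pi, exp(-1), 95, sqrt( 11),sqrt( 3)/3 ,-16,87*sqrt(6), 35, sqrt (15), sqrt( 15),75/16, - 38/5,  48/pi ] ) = [-16, - 38/5, 1/pi, exp( - 1 ),  sqrt(3)/3, pi, sqrt(10 ),  sqrt( 11), sqrt( 15 ), sqrt( 15 ),75/16,5, 14, 48/pi , 35,95, 87*sqrt( 6)] 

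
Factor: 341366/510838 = 170683/255419 = 23^1*41^1*181^1*255419^( - 1 )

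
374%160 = 54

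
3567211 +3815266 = 7382477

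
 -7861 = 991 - 8852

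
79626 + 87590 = 167216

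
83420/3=27806 + 2/3 =27806.67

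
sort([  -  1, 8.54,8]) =[ - 1,8 , 8.54]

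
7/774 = 7/774 = 0.01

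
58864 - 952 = 57912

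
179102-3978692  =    -  3799590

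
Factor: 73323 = 3^2*8147^1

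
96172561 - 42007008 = 54165553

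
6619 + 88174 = 94793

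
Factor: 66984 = 2^3*3^1*2791^1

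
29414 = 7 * 4202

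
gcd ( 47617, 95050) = 1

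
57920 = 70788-12868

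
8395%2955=2485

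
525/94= 525/94 = 5.59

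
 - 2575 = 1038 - 3613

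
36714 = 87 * 422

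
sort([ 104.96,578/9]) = [ 578/9, 104.96 ] 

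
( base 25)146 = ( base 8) 1333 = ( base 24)16B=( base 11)605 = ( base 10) 731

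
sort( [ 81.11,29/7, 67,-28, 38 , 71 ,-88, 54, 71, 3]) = [ - 88,-28,3 , 29/7, 38,54 , 67,  71, 71, 81.11 ] 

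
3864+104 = 3968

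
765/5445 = 17/121 = 0.14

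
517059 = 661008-143949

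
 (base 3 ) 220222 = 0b1010100010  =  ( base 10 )674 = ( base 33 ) KE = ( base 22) 18E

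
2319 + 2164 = 4483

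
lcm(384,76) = 7296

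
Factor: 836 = 2^2*11^1*19^1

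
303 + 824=1127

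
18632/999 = 18632/999 = 18.65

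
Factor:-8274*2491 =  - 20610534   =  - 2^1*3^1*7^1 *47^1 * 53^1 * 197^1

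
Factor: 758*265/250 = 20087/25 = 5^( - 2)*53^1*379^1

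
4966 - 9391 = -4425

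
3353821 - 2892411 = 461410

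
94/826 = 47/413= 0.11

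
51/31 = 51/31 = 1.65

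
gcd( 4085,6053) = 1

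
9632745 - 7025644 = 2607101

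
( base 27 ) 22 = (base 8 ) 70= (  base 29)1R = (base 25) 26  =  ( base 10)56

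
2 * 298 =596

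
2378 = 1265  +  1113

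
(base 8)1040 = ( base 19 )19C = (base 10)544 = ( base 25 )lj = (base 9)664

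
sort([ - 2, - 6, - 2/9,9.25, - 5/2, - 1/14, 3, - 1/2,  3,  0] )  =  [ - 6 , - 5/2, - 2, - 1/2, - 2/9, - 1/14,0,3,3,  9.25 ]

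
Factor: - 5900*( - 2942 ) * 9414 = 163406329200  =  2^4*3^2*5^2*59^1*523^1*1471^1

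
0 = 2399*0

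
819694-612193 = 207501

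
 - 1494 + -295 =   -  1789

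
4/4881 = 4/4881 = 0.00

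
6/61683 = 2/20561 = 0.00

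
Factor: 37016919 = 3^5*347^1*439^1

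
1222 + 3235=4457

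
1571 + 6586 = 8157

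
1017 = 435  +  582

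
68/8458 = 34/4229 = 0.01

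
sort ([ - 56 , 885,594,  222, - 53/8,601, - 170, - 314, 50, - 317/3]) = [-314, - 170, -317/3, - 56, - 53/8, 50,222 , 594,601, 885] 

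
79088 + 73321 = 152409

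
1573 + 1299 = 2872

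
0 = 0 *77066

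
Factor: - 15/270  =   - 2^( - 1 )*3^( - 2) = - 1/18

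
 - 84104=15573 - 99677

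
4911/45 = 109  +  2/15 = 109.13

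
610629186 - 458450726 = 152178460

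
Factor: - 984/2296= -3^1*7^(-1) =- 3/7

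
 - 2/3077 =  - 2/3077= - 0.00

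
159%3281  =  159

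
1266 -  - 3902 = 5168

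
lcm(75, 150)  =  150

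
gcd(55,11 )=11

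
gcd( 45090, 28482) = 6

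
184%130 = 54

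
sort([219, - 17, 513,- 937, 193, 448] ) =[ - 937, - 17, 193, 219, 448, 513] 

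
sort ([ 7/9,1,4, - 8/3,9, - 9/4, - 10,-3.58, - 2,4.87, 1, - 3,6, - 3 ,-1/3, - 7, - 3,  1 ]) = [ - 10, - 7, - 3.58, - 3, - 3 ,  -  3, - 8/3,-9/4,-2, - 1/3, 7/9,1,1,1,4,4.87,6, 9 ] 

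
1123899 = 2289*491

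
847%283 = 281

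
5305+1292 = 6597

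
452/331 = 1  +  121/331 =1.37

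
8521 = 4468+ 4053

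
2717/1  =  2717=2717.00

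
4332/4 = 1083 = 1083.00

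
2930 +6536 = 9466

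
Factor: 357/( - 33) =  - 119/11  =  - 7^1*11^(-1)*17^1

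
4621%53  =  10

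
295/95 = 3 + 2/19 = 3.11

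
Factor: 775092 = 2^2*3^1*64591^1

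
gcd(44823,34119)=669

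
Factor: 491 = 491^1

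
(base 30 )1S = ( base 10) 58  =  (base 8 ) 72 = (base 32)1Q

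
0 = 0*7647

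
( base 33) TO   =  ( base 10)981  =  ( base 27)199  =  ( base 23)1JF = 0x3D5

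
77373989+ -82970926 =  - 5596937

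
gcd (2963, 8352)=1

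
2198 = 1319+879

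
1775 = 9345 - 7570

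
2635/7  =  2635/7 =376.43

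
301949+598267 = 900216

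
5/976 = 5/976 = 0.01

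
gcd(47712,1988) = 1988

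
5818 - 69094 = -63276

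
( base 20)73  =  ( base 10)143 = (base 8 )217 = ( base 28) 53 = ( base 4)2033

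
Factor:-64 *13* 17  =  -2^6*13^1*17^1 = - 14144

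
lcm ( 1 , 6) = 6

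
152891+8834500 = 8987391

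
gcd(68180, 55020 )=140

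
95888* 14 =1342432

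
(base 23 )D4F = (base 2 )1101101001000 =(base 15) 2109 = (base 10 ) 6984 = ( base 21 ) FHC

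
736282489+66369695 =802652184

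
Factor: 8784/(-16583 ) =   -  2^4*3^2*7^ (  -  1 )*23^( - 1)* 61^1*103^( - 1)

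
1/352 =1/352 =0.00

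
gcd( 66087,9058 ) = 7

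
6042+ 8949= 14991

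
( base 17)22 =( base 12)30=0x24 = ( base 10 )36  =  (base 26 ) 1a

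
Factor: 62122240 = 2^8*5^1*48533^1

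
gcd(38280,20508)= 12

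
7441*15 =111615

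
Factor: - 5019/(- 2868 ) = 2^( - 2)*7^1  =  7/4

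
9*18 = 162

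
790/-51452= -1  +  25331/25726 = -0.02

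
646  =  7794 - 7148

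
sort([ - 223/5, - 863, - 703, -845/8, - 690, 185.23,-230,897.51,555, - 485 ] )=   [ - 863, - 703, - 690, - 485, - 230, - 845/8, - 223/5, 185.23 , 555 , 897.51 ] 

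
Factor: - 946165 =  - 5^1*11^1*17203^1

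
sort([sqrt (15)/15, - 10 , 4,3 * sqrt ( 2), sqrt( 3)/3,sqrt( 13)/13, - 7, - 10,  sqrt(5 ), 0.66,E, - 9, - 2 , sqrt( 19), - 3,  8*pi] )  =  [ - 10,-10 , - 9,-7,-3,  -  2, sqrt ( 15)/15,sqrt( 13 )/13,sqrt(3)/3 , 0.66,sqrt( 5 ),E,4, 3 * sqrt( 2 ),sqrt( 19 ),8 * pi ] 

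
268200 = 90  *2980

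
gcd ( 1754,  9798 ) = 2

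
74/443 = 74/443 = 0.17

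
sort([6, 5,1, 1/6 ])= [1/6,  1,5 , 6]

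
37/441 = 37/441 = 0.08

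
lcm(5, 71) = 355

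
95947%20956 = 12123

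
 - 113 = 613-726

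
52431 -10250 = 42181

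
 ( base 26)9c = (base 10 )246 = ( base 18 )DC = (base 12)186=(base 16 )f6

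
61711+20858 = 82569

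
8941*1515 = 13545615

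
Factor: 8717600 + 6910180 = 15627780 = 2^2* 3^2*5^1*7^1*79^1*157^1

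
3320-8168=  - 4848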